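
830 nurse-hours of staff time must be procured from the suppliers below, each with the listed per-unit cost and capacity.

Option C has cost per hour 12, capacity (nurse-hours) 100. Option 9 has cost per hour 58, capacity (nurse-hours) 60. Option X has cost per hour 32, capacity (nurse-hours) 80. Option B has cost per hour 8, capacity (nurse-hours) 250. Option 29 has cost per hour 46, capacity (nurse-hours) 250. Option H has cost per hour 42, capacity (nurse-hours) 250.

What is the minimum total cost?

23160

Cheapest first:
Take 250 from Option B at 8 ; need 580 more.
Option C (12): use full 100 ; 480 nurse-hours to go.
Take 80 from Option X at 32 ; need 400 more.
Option H at 42: take all 250 nurse-hours ; 150 still needed.
Option 29 (46): take the remaining 150 ; done.
Option 9: unused.
Cost = 250×8 + 100×12 + 80×32 + 250×42 + 150×46 = 23160.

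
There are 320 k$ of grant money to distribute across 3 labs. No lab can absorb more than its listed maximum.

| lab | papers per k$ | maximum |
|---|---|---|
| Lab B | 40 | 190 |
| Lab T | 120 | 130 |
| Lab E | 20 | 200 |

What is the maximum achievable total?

Rank by papers per k$: Lab T 120 > Lab B 40 > Lab E 20.
Lab T takes 130 to reach its cap of 130 ; 190 left.
Give Lab B 190 to hit its cap of 190 ; 0 left.
Total = 40×190 + 120×130 = 23200.

23200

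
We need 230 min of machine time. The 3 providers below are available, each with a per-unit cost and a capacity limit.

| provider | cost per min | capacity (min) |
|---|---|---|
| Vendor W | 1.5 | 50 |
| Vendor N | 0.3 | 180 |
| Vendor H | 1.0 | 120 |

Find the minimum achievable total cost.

Use providers in increasing cost order.
Vendor N at 0.3: take all 180 min → 50 still needed.
Vendor H at 1.0: take 50 of its 120 → requirement met.
Vendor W: unused.
Cost = 180×0.3 + 50×1.0 = 104.

104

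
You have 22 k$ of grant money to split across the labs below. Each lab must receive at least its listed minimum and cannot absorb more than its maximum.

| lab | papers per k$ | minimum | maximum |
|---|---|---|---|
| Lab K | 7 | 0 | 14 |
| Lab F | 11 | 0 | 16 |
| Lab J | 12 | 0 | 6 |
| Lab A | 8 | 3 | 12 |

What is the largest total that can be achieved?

Meeting every minimum uses 0+0+0+3 = 3 k$, leaving 19.
Rank by papers per k$: Lab J 12 > Lab F 11 > Lab A 8 > Lab K 7.
Lab J takes 6 more to reach its cap of 6 → 13 left.
Only 13 left; Lab F takes them to reach 13.
Total = 11×13 + 12×6 + 8×3 = 239.

239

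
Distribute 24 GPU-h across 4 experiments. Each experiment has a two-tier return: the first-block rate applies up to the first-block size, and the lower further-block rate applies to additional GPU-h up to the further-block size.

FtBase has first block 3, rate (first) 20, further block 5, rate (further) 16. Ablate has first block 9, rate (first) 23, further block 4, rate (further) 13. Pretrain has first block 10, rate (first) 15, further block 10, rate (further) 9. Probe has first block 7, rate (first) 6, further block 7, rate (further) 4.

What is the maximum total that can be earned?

452

Treat each block as its own option and order by rate: Ablate/T1 23 > FtBase/T1 20 > FtBase/T2 16 > Pretrain/T1 15 > Ablate/T2 13 > Pretrain/T2 9 > Probe/T1 6 > Probe/T2 4.
Ablate T1 at 23: fill all 9 → 15 left.
FtBase T1 at 20: fill all 3 → 12 left.
FtBase/T2 (16): +5 → 7 left.
Pretrain/T1: +7 of 10 at 15; pool empty.
Total = 23×9 + 20×3 + 16×5 + 15×7 = 452.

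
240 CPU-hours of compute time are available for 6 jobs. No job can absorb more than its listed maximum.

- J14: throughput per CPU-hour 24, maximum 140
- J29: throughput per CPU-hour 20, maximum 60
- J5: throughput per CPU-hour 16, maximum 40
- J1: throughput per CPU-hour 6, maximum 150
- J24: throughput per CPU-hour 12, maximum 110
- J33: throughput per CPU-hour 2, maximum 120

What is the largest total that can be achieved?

Order the jobs by throughput per CPU-hour: J14 24 > J29 20 > J5 16 > J24 12 > J1 6 > J33 2.
J14: +140 to 140 (cap) — 100 left.
J29 takes 60 to reach its cap of 60 — 40 left.
J5 takes 40 to reach its cap of 40 — 0 left.
Total = 24×140 + 20×60 + 16×40 = 5200.

5200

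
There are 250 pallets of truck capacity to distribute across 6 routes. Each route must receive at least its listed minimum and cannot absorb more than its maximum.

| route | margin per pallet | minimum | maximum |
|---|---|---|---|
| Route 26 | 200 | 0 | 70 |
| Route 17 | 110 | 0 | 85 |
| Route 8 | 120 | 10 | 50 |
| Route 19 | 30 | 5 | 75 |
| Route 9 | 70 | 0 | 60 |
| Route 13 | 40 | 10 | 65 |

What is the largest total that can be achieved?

32000

Meeting every minimum uses 0+0+10+5+0+10 = 25 pallets, leaving 225.
Rank by margin per pallet: Route 26 200 > Route 8 120 > Route 17 110 > Route 9 70 > Route 13 40 > Route 19 30.
Route 26: +70 to 70 (cap) ; 155 left.
Give Route 8 40 more to hit its cap of 50 ; 115 left.
Route 17: +85 to 85 (cap) ; 30 left.
Route 9: +30 (room for 60) → 30. Pool exhausted.
Total = 200×70 + 110×85 + 120×50 + 30×5 + 70×30 + 40×10 = 32000.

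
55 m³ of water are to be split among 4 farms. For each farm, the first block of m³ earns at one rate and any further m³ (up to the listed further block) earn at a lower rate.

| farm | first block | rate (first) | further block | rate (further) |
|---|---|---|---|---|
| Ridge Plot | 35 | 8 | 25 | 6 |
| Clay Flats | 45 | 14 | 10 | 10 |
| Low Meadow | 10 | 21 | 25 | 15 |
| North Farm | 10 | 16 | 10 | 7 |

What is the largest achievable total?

Treat each block as its own option and order by rate: Low Meadow/T1 21 > North Farm/T1 16 > Low Meadow/T2 15 > Clay Flats/T1 14 > Clay Flats/T2 10 > Ridge Plot/T1 8 > North Farm/T2 7 > Ridge Plot/T2 6.
Fill Low Meadow T1 block (10 at 21) ; 45 left.
Fill North Farm T1 block (10 at 16) ; 35 left.
Fill Low Meadow T2 block (25 at 15) ; 10 left.
Clay Flats T1 at 14: only 10 left, fill 10.
Total = 21×10 + 16×10 + 15×25 + 14×10 = 885.

885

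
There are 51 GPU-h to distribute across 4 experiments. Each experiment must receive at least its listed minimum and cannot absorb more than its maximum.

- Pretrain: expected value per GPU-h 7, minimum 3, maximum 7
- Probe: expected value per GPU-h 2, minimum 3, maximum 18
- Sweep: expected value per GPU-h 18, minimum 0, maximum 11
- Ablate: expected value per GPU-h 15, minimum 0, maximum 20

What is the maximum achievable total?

Meeting every minimum uses 3+3+0+0 = 6 GPU-h, leaving 45.
Highest expected value per GPU-h first: Sweep 18 > Ablate 15 > Pretrain 7 > Probe 2.
Sweep: +11 to 11 (cap) — 34 left.
Give Ablate 20 more to hit its cap of 20 — 14 left.
Pretrain takes 4 more to reach its cap of 7 — 10 left.
Only 10 left; Probe takes them to reach 13.
Total = 7×7 + 2×13 + 18×11 + 15×20 = 573.

573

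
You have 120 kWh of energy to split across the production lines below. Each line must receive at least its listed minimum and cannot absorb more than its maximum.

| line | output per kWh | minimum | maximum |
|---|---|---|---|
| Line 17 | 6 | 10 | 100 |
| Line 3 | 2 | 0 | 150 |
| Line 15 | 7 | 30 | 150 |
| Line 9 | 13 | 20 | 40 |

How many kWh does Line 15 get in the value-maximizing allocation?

Meeting every minimum uses 10+0+30+20 = 60 kWh, leaving 60.
Highest output per kWh first: Line 9 13 > Line 15 7 > Line 17 6 > Line 3 2.
Line 9 takes 20 more to reach its cap of 40 → 40 left.
Line 15: +40 (room for 120) → 70. Pool exhausted.

70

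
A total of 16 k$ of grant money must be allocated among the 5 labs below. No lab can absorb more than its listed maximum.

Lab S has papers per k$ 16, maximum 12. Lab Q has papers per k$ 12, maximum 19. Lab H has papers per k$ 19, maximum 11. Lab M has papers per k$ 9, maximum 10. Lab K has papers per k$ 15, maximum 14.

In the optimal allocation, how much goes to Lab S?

Rank by papers per k$: Lab H 19 > Lab S 16 > Lab K 15 > Lab Q 12 > Lab M 9.
Give Lab H 11 to hit its cap of 11 ; 5 left.
Lab S: +5 (room for 12) → 5. Pool exhausted.

5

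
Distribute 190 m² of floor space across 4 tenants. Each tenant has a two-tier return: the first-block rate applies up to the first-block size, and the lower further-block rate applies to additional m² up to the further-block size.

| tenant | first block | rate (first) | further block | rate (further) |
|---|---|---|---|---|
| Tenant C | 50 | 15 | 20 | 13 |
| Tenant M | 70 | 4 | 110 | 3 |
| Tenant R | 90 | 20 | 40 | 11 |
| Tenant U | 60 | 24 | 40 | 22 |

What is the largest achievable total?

4120

Rank every tier by rate: Tenant U/first 24 > Tenant U/second 22 > Tenant R/first 20 > Tenant C/first 15 > Tenant C/second 13 > Tenant R/second 11 > Tenant M/first 4 > Tenant M/second 3.
Tenant U/first (24): +60 — 130 left.
Fill Tenant U second block (40 at 22) — 90 left.
Fill Tenant R first block (90 at 20) — 0 left.
Total = 24×60 + 22×40 + 20×90 = 4120.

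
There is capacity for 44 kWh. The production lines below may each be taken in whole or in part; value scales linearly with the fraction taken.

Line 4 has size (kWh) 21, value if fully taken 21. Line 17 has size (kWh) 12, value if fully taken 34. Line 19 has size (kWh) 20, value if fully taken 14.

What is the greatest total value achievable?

62.7

Sort by value density: Line 17 34/12≈2.83, Line 4 21/21≈1, Line 19 14/20≈0.7.
Line 17: take in full, 12 kWh for value 34 ; 32 left.
All 21 kWh of Line 4 fit (value 21) ; 11 remain.
Fill the last 11 kWh with part of Line 19: 11/20 of it earns 7.7.
Total value = 62.7.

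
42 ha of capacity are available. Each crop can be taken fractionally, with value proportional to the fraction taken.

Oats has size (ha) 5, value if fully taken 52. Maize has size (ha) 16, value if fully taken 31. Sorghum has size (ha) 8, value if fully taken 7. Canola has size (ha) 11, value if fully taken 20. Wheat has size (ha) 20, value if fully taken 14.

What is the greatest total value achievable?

Sort by value density: Oats 52/5≈10.4, Maize 31/16≈1.94, Canola 20/11≈1.82, Sorghum 7/8≈0.875, Wheat 14/20≈0.7.
All 5 ha of Oats fit (value 52) → 37 remain.
Maize: take in full, 16 ha for value 31 → 21 left.
Canola: take in full, 11 ha for value 20 → 10 left.
Sorghum: take in full, 8 ha for value 7 → 2 left.
2 ha left: a 2/20 share of Wheat gives 14×2/20 = 1.4.
Total value = 111.4.

111.4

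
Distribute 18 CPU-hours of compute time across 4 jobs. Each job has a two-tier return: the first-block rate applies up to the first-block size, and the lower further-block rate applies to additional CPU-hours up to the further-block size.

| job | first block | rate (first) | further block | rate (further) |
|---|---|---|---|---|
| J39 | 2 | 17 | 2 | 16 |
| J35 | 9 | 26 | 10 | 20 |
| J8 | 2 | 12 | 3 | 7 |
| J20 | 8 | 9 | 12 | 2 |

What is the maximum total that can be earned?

Rank every tier by rate: J35/T1 26 > J35/T2 20 > J39/T1 17 > J39/T2 16 > J8/T1 12 > J20/T1 9 > J8/T2 7 > J20/T2 2.
Fill J35 T1 block (9 at 26) ; 9 left.
J35/T2: +9 of 10 at 20; pool empty.
Total = 26×9 + 20×9 = 414.

414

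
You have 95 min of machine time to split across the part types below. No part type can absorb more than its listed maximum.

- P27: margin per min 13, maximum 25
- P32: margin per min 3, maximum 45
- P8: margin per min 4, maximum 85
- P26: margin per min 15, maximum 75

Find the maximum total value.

Highest margin per min first: P26 15 > P27 13 > P8 4 > P32 3.
P26: +75 to 75 (cap) — 20 left.
P27 has room for 25 but only 20 remain, so it gets 20.
Total = 13×20 + 15×75 = 1385.

1385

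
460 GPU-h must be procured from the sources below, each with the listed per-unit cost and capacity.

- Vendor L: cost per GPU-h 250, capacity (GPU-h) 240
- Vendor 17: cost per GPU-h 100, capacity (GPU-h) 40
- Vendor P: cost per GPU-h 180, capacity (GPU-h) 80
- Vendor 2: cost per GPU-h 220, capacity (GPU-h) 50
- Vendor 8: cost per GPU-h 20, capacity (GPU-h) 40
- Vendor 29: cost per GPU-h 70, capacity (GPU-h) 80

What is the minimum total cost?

78300

Fill from the cheapest source first.
Vendor 8 at 20: take all 40 GPU-h — 420 still needed.
Vendor 29 at 70: take all 80 GPU-h — 340 still needed.
Vendor 17 at 100: take all 40 GPU-h — 300 still needed.
Take 80 from Vendor P at 180 — need 220 more.
Vendor 2 at 220: take all 50 GPU-h — 170 still needed.
Vendor L at 250: take 170 of its 240 — requirement met.
Cost = 40×20 + 80×70 + 40×100 + 80×180 + 50×220 + 170×250 = 78300.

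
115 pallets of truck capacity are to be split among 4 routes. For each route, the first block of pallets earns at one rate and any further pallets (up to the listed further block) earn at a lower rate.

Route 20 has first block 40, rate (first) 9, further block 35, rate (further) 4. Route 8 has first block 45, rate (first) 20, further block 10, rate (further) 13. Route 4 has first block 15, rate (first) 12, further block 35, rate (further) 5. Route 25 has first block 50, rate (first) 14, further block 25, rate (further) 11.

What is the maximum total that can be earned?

1850

Treat each block as its own option and order by rate: Route 8/tier1 20 > Route 25/tier1 14 > Route 8/tier2 13 > Route 4/tier1 12 > Route 25/tier2 11 > Route 20/tier1 9 > Route 4/tier2 5 > Route 20/tier2 4.
Route 8 tier1 at 20: fill all 45 — 70 left.
Route 25/tier1 (14): +50 — 20 left.
Fill Route 8 tier2 block (10 at 13) — 10 left.
10 remain; put them into Route 4 tier1 at 12.
Total = 20×45 + 14×50 + 13×10 + 12×10 = 1850.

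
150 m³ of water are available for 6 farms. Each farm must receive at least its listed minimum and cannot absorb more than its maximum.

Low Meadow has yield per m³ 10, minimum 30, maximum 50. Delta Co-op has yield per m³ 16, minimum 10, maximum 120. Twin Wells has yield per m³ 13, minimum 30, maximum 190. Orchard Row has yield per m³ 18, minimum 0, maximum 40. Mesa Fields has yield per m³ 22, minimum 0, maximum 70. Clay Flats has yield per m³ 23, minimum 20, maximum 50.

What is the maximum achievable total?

Meeting every minimum uses 30+10+30+0+0+20 = 90 m³, leaving 60.
Order the farms by yield per m³: Clay Flats 23 > Mesa Fields 22 > Orchard Row 18 > Delta Co-op 16 > Twin Wells 13 > Low Meadow 10.
Clay Flats: +30 to 50 (cap) ; 30 left.
Only 30 left; Mesa Fields takes them to reach 30.
Total = 10×30 + 16×10 + 13×30 + 22×30 + 23×50 = 2660.

2660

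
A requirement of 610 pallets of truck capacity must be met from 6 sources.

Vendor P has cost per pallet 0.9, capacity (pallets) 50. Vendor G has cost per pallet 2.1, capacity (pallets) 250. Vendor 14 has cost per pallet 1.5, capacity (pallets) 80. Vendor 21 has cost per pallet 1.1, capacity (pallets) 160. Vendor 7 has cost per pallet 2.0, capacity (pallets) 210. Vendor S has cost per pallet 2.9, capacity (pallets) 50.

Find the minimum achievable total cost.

Fill from the cheapest source first.
Vendor P (0.9): use full 50 → 560 pallets to go.
Vendor 21 (1.1): use full 160 → 400 pallets to go.
Vendor 14 at 1.5: take all 80 pallets → 320 still needed.
Take 210 from Vendor 7 at 2.0 → need 110 more.
Vendor G (2.1): take the remaining 110 → done.
Vendor S: unused.
Cost = 50×0.9 + 160×1.1 + 80×1.5 + 210×2.0 + 110×2.1 = 992.

992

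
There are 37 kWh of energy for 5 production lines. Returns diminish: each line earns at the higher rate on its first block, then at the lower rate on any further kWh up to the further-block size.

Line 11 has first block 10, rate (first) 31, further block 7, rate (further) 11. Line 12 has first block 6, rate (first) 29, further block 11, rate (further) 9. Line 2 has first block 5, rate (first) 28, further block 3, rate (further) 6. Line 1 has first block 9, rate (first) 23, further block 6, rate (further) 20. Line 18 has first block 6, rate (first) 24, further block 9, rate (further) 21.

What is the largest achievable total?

996

Order all 10 blocks by rate: Line 11/T1 31 > Line 12/T1 29 > Line 2/T1 28 > Line 18/T1 24 > Line 1/T1 23 > Line 18/T2 21 > Line 1/T2 20 > Line 11/T2 11 > Line 12/T2 9 > Line 2/T2 6.
Fill Line 11 T1 block (10 at 31) ; 27 left.
Line 12/T1 (29): +6 ; 21 left.
Fill Line 2 T1 block (5 at 28) ; 16 left.
Fill Line 18 T1 block (6 at 24) ; 10 left.
Fill Line 1 T1 block (9 at 23) ; 1 left.
Line 18/T2: +1 of 9 at 21; pool empty.
Total = 31×10 + 29×6 + 28×5 + 24×6 + 23×9 + 21×1 = 996.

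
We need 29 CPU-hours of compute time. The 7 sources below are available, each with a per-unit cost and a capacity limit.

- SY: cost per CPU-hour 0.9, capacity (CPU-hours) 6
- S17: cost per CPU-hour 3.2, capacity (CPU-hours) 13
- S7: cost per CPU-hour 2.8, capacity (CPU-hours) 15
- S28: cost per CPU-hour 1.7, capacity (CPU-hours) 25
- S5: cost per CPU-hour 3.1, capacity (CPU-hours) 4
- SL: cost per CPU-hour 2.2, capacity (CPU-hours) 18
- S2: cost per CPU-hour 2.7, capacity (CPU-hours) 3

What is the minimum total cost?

Fill from the cheapest source first.
Take 6 from SY at 0.9 → need 23 more.
S28 (1.7): take the remaining 23 → done.
SL, S2, S7, S5, S17: unused.
Cost = 6×0.9 + 23×1.7 = 44.5.

44.5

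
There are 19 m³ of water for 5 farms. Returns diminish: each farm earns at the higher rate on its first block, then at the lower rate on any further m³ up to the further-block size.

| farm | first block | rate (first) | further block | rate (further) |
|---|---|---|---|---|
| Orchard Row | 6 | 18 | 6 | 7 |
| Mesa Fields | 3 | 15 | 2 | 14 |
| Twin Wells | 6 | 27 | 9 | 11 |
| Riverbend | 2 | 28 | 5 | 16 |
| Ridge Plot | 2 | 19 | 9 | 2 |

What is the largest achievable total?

412

Order all 10 blocks by rate: Riverbend/T1 28 > Twin Wells/T1 27 > Ridge Plot/T1 19 > Orchard Row/T1 18 > Riverbend/T2 16 > Mesa Fields/T1 15 > Mesa Fields/T2 14 > Twin Wells/T2 11 > Orchard Row/T2 7 > Ridge Plot/T2 2.
Riverbend/T1 (28): +2 → 17 left.
Twin Wells T1 at 27: fill all 6 → 11 left.
Fill Ridge Plot T1 block (2 at 19) → 9 left.
Fill Orchard Row T1 block (6 at 18) → 3 left.
3 remain; put them into Riverbend T2 at 16.
Total = 28×2 + 27×6 + 19×2 + 18×6 + 16×3 = 412.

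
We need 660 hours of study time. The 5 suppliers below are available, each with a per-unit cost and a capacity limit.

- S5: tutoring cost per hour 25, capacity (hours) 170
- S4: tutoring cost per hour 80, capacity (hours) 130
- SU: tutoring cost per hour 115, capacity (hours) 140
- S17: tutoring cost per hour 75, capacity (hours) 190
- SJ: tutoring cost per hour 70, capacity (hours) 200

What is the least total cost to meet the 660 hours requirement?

Fill from the cheapest supplier first.
Take 170 from S5 at 25 — need 490 more.
Take 200 from SJ at 70 — need 290 more.
Take 190 from S17 at 75 — need 100 more.
S4 (80): take the remaining 100 — done.
SU: unused.
Cost = 170×25 + 200×70 + 190×75 + 100×80 = 40500.

40500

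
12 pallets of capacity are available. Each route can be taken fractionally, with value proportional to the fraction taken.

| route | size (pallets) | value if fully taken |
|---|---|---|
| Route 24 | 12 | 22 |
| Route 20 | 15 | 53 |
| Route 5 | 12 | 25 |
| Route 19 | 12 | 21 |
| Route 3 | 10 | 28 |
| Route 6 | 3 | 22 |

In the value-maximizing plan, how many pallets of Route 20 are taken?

9

Rank by value-to-size ratio: Route 6 22/3≈7.33, Route 20 53/15≈3.53, Route 3 28/10≈2.8, Route 5 25/12≈2.08, Route 24 22/12≈1.83, Route 19 21/12≈1.75.
All 3 pallets of Route 6 fit (value 22) — 9 remain.
9 pallets left: a 9/15 share of Route 20 gives 53×9/15 = 31.8.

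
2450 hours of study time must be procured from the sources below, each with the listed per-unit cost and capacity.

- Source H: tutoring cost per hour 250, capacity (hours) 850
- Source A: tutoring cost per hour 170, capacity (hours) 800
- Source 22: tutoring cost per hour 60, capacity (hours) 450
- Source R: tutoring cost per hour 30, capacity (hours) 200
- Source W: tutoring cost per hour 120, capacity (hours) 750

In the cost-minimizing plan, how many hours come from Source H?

250

Cheapest first:
Source R at 30: take all 200 hours — 2250 still needed.
Source 22 at 60: take all 450 hours — 1800 still needed.
Source W at 120: take all 750 hours — 1050 still needed.
Take 800 from Source A at 170 — need 250 more.
Source H at 250: take 250 of its 850 — requirement met.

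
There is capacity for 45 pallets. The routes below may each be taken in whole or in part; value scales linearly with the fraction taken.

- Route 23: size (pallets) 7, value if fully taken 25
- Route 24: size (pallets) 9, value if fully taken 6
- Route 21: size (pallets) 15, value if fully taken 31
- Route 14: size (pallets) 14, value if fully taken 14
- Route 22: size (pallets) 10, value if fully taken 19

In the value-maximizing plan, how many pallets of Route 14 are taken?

13

Sort by value density: Route 23 25/7≈3.57, Route 21 31/15≈2.07, Route 22 19/10≈1.9, Route 14 14/14≈1, Route 24 6/9≈0.667.
Route 23: take in full, 7 pallets for value 25 — 38 left.
All 15 pallets of Route 21 fit (value 31) — 23 remain.
Route 22: take in full, 10 pallets for value 19 — 13 left.
13 pallets left: a 13/14 share of Route 14 gives 14×13/14 = 13.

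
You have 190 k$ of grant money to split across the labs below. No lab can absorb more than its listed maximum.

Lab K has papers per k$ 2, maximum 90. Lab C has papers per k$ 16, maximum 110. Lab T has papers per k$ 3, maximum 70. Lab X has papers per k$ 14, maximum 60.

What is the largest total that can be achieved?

2660

Order the labs by papers per k$: Lab C 16 > Lab X 14 > Lab T 3 > Lab K 2.
Give Lab C 110 to hit its cap of 110 ; 80 left.
Lab X: +60 to 60 (cap) ; 20 left.
Only 20 left; Lab T takes them to reach 20.
Total = 16×110 + 3×20 + 14×60 = 2660.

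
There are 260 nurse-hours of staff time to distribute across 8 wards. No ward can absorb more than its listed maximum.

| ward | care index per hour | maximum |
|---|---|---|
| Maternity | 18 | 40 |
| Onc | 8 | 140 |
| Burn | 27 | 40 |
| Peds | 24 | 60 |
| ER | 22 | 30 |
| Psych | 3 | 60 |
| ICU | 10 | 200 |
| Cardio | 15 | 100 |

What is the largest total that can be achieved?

Rank by care index per hour: Burn 27 > Peds 24 > ER 22 > Maternity 18 > Cardio 15 > ICU 10 > Onc 8 > Psych 3.
Give Burn 40 to hit its cap of 40 — 220 left.
Peds takes 60 to reach its cap of 60 — 160 left.
ER: +30 to 30 (cap) — 130 left.
Maternity takes 40 to reach its cap of 40 — 90 left.
Cardio has room for 100 but only 90 remain, so it gets 90.
Total = 18×40 + 27×40 + 24×60 + 22×30 + 15×90 = 5250.

5250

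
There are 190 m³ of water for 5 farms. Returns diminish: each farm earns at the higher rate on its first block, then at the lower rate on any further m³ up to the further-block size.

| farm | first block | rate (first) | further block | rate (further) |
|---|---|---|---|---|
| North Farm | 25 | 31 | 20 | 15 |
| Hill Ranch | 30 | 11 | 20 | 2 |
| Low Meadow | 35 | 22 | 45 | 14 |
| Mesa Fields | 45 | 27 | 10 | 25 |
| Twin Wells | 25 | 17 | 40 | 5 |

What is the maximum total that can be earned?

Rank every tier by rate: North Farm/T1 31 > Mesa Fields/T1 27 > Mesa Fields/T2 25 > Low Meadow/T1 22 > Twin Wells/T1 17 > North Farm/T2 15 > Low Meadow/T2 14 > Hill Ranch/T1 11 > Twin Wells/T2 5 > Hill Ranch/T2 2.
Fill North Farm T1 block (25 at 31) → 165 left.
Mesa Fields T1 at 27: fill all 45 → 120 left.
Mesa Fields T2 at 25: fill all 10 → 110 left.
Low Meadow/T1 (22): +35 → 75 left.
Twin Wells T1 at 17: fill all 25 → 50 left.
North Farm/T2 (15): +20 → 30 left.
Low Meadow/T2: +30 of 45 at 14; pool empty.
Total = 31×25 + 27×45 + 25×10 + 22×35 + 17×25 + 15×20 + 14×30 = 4155.

4155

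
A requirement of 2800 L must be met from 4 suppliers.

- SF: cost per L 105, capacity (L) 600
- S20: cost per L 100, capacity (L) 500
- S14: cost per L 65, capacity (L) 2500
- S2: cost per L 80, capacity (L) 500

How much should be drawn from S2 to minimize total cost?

Use suppliers in increasing cost order.
S14 (65): use full 2500 → 300 L to go.
S2 (80): take the remaining 300 → done.
S20, SF: unused.

300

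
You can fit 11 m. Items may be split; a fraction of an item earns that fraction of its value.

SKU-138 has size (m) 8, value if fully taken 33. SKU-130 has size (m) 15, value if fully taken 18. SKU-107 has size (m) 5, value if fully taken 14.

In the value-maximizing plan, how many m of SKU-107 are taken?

Sort by value density: SKU-138 33/8≈4.12, SKU-107 14/5≈2.8, SKU-130 18/15≈1.2.
Take all of SKU-138 (8 m, value 33) — 3 m left.
Fill the last 3 m with part of SKU-107: 3/5 of it earns 8.4.

3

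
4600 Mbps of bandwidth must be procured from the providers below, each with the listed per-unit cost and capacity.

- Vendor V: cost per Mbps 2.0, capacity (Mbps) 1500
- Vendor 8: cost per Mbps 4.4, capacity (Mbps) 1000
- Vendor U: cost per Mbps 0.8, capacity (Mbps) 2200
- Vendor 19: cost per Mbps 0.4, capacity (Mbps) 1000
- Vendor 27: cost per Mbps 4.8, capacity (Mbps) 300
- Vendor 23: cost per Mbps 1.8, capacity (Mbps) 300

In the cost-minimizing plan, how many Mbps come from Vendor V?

Fill from the cheapest provider first.
Vendor 19 (0.4): use full 1000 ; 3600 Mbps to go.
Vendor U (0.8): use full 2200 ; 1400 Mbps to go.
Vendor 23 at 1.8: take all 300 Mbps ; 1100 still needed.
Take 1100 from Vendor V at 2.0 to finish.
Vendor 8, Vendor 27: unused.

1100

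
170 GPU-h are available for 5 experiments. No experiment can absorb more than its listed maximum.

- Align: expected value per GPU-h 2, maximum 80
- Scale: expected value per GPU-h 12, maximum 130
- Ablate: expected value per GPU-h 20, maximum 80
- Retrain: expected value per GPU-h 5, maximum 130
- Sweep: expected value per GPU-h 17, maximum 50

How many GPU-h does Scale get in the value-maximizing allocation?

Order the experiments by expected value per GPU-h: Ablate 20 > Sweep 17 > Scale 12 > Retrain 5 > Align 2.
Give Ablate 80 to hit its cap of 80 ; 90 left.
Sweep takes 50 to reach its cap of 50 ; 40 left.
Only 40 left; Scale takes them to reach 40.

40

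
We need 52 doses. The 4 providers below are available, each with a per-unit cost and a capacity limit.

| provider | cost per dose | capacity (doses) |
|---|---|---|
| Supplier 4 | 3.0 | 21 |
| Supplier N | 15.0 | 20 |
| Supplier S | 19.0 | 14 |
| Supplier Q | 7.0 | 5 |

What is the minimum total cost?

Use providers in increasing cost order.
Take 21 from Supplier 4 at 3.0 — need 31 more.
Supplier Q (7.0): use full 5 — 26 doses to go.
Take 20 from Supplier N at 15.0 — need 6 more.
Supplier S at 19.0: take 6 of its 14 — requirement met.
Cost = 21×3.0 + 5×7.0 + 20×15.0 + 6×19.0 = 512.

512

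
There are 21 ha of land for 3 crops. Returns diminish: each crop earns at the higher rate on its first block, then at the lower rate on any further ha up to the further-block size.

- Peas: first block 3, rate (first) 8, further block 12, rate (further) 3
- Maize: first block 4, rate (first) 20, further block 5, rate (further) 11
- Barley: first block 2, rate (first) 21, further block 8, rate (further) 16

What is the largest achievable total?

321

Treat each block as its own option and order by rate: Barley/tier1 21 > Maize/tier1 20 > Barley/tier2 16 > Maize/tier2 11 > Peas/tier1 8 > Peas/tier2 3.
Barley tier1 at 21: fill all 2 ; 19 left.
Maize/tier1 (20): +4 ; 15 left.
Barley/tier2 (16): +8 ; 7 left.
Maize tier2 at 11: fill all 5 ; 2 left.
Peas/tier1: +2 of 3 at 8; pool empty.
Total = 21×2 + 20×4 + 16×8 + 11×5 + 8×2 = 321.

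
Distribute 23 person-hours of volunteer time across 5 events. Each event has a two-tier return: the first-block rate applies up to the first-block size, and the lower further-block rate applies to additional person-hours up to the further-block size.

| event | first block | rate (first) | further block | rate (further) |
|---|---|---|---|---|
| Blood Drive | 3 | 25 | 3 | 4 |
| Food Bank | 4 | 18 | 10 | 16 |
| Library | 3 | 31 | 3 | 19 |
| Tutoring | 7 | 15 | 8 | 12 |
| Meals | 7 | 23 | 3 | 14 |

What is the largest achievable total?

506

Order all 10 blocks by rate: Library/T1 31 > Blood Drive/T1 25 > Meals/T1 23 > Library/T2 19 > Food Bank/T1 18 > Food Bank/T2 16 > Tutoring/T1 15 > Meals/T2 14 > Tutoring/T2 12 > Blood Drive/T2 4.
Fill Library T1 block (3 at 31) — 20 left.
Blood Drive/T1 (25): +3 — 17 left.
Meals/T1 (23): +7 — 10 left.
Library/T2 (19): +3 — 7 left.
Fill Food Bank T1 block (4 at 18) — 3 left.
Food Bank T2 at 16: only 3 left, fill 3.
Total = 31×3 + 25×3 + 23×7 + 19×3 + 18×4 + 16×3 = 506.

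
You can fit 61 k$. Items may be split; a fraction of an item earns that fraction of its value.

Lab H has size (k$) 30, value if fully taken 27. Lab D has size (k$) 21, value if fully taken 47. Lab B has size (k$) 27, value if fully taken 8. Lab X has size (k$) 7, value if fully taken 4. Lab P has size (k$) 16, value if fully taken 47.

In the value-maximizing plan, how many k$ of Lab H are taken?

24

Best value per unit of size first: Lab P 47/16≈2.94, Lab D 47/21≈2.24, Lab H 27/30≈0.9, Lab X 4/7≈0.571, Lab B 8/27≈0.296.
Lab P: take in full, 16 k$ for value 47 → 45 left.
All 21 k$ of Lab D fit (value 47) → 24 remain.
Fill the last 24 k$ with part of Lab H: 24/30 of it earns 21.6.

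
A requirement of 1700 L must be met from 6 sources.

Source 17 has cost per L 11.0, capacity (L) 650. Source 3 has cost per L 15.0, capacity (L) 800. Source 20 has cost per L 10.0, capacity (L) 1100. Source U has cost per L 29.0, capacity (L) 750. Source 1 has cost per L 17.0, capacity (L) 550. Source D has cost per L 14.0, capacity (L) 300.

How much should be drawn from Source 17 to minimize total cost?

Use sources in increasing cost order.
Take 1100 from Source 20 at 10.0 → need 600 more.
Take 600 from Source 17 at 11.0 to finish.
Source D, Source 3, Source 1, Source U: unused.

600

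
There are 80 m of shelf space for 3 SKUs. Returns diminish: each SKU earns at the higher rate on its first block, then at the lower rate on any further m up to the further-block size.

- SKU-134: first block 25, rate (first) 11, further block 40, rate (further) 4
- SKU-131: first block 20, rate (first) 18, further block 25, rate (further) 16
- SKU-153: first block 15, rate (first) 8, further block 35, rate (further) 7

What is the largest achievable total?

1115

Rank every tier by rate: SKU-131/tier1 18 > SKU-131/tier2 16 > SKU-134/tier1 11 > SKU-153/tier1 8 > SKU-153/tier2 7 > SKU-134/tier2 4.
SKU-131 tier1 at 18: fill all 20 → 60 left.
SKU-131/tier2 (16): +25 → 35 left.
SKU-134 tier1 at 11: fill all 25 → 10 left.
SKU-153 tier1 at 8: only 10 left, fill 10.
Total = 18×20 + 16×25 + 11×25 + 8×10 = 1115.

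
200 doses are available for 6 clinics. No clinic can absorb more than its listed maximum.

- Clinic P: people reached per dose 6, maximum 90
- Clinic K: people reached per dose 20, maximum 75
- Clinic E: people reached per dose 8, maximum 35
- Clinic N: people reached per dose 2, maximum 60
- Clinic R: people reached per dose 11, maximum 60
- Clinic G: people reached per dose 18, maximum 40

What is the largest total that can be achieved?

Highest people reached per dose first: Clinic K 20 > Clinic G 18 > Clinic R 11 > Clinic E 8 > Clinic P 6 > Clinic N 2.
Give Clinic K 75 to hit its cap of 75 — 125 left.
Clinic G: +40 to 40 (cap) — 85 left.
Clinic R takes 60 to reach its cap of 60 — 25 left.
Clinic E has room for 35 but only 25 remain, so it gets 25.
Total = 20×75 + 8×25 + 11×60 + 18×40 = 3080.

3080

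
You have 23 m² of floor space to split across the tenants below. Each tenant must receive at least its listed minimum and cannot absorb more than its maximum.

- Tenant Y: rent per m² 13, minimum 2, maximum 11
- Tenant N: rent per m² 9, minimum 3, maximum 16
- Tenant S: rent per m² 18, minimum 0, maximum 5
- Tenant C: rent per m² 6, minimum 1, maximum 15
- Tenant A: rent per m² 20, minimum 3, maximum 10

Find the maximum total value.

375

Meeting every minimum uses 2+3+0+1+3 = 9 m², leaving 14.
Order the tenants by rent per m²: Tenant A 20 > Tenant S 18 > Tenant Y 13 > Tenant N 9 > Tenant C 6.
Tenant A takes 7 more to reach its cap of 10 ; 7 left.
Tenant S takes 5 more to reach its cap of 5 ; 2 left.
Tenant Y has room for 9 more but only 2 remain, so it gets 4.
Total = 13×4 + 9×3 + 18×5 + 6×1 + 20×10 = 375.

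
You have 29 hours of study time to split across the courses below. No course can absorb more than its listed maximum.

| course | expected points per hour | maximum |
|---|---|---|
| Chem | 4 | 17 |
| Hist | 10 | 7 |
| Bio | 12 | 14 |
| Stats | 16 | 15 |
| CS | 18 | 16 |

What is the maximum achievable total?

Rank by expected points per hour: CS 18 > Stats 16 > Bio 12 > Hist 10 > Chem 4.
CS: +16 to 16 (cap) ; 13 left.
Stats: +13 (room for 15) → 13. Pool exhausted.
Total = 16×13 + 18×16 = 496.

496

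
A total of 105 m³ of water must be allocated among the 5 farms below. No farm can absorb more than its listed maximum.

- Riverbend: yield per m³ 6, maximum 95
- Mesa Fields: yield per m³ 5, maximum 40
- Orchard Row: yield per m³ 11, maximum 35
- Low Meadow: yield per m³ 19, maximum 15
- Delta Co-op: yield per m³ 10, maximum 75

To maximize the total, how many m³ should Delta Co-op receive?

55

Rank by yield per m³: Low Meadow 19 > Orchard Row 11 > Delta Co-op 10 > Riverbend 6 > Mesa Fields 5.
Give Low Meadow 15 to hit its cap of 15 — 90 left.
Orchard Row: +35 to 35 (cap) — 55 left.
Delta Co-op has room for 75 but only 55 remain, so it gets 55.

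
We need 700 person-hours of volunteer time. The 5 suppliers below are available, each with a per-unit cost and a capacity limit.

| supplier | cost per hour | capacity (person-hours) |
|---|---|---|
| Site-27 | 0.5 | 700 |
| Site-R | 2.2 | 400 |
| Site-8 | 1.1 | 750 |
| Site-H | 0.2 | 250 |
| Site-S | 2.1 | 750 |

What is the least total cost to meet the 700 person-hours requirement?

Fill from the cheapest supplier first.
Site-H (0.2): use full 250 — 450 person-hours to go.
Site-27 (0.5): take the remaining 450 — done.
Site-8, Site-S, Site-R: unused.
Cost = 250×0.2 + 450×0.5 = 275.

275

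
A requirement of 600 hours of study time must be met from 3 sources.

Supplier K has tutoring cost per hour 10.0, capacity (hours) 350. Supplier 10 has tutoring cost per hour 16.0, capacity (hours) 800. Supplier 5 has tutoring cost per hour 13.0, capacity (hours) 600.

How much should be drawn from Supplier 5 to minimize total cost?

250

Fill from the cheapest source first.
Take 350 from Supplier K at 10.0 — need 250 more.
Take 250 from Supplier 5 at 13.0 to finish.
Supplier 10: unused.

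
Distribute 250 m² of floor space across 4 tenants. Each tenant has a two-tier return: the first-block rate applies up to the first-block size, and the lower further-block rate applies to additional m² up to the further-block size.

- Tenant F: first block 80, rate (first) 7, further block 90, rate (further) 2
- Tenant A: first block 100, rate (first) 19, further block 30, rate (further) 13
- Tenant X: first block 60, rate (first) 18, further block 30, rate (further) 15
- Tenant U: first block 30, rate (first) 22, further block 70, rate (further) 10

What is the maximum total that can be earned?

Treat each block as its own option and order by rate: Tenant U/tier1 22 > Tenant A/tier1 19 > Tenant X/tier1 18 > Tenant X/tier2 15 > Tenant A/tier2 13 > Tenant U/tier2 10 > Tenant F/tier1 7 > Tenant F/tier2 2.
Fill Tenant U tier1 block (30 at 22) — 220 left.
Tenant A/tier1 (19): +100 — 120 left.
Tenant X tier1 at 18: fill all 60 — 60 left.
Fill Tenant X tier2 block (30 at 15) — 30 left.
Tenant A/tier2 (13): +30 — 0 left.
Total = 22×30 + 19×100 + 18×60 + 15×30 + 13×30 = 4480.

4480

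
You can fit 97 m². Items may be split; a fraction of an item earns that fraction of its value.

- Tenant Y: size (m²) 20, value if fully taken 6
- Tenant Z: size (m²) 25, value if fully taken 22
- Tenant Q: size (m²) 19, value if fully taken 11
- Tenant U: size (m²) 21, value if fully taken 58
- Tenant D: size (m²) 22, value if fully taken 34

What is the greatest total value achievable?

Sort by value density: Tenant U 58/21≈2.76, Tenant D 34/22≈1.55, Tenant Z 22/25≈0.88, Tenant Q 11/19≈0.579, Tenant Y 6/20≈0.3.
All 21 m² of Tenant U fit (value 58) — 76 remain.
Take all of Tenant D (22 m², value 34) — 54 m² left.
All 25 m² of Tenant Z fit (value 22) — 29 remain.
All 19 m² of Tenant Q fit (value 11) — 10 remain.
10 m² left: a 10/20 share of Tenant Y gives 6×10/20 = 3.
Total value = 128.

128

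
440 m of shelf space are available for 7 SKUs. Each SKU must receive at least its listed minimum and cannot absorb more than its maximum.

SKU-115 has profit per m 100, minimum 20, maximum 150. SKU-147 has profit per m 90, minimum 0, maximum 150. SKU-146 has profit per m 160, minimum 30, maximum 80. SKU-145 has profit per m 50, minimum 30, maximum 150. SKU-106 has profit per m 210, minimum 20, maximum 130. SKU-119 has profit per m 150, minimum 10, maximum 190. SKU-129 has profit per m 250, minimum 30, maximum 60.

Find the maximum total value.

76600

Meeting every minimum uses 20+0+30+30+20+10+30 = 140 m, leaving 300.
Highest profit per m first: SKU-129 250 > SKU-106 210 > SKU-146 160 > SKU-119 150 > SKU-115 100 > SKU-147 90 > SKU-145 50.
SKU-129 takes 30 more to reach its cap of 60 → 270 left.
SKU-106: +110 to 130 (cap) → 160 left.
SKU-146: +50 to 80 (cap) → 110 left.
SKU-119 has room for 180 more but only 110 remain, so it gets 120.
Total = 100×20 + 160×80 + 50×30 + 210×130 + 150×120 + 250×60 = 76600.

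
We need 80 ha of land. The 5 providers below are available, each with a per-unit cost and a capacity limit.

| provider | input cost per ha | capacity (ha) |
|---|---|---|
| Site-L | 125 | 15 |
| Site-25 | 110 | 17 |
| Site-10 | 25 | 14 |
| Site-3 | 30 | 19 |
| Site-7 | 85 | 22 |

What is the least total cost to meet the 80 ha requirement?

Fill from the cheapest provider first.
Site-10 (25): use full 14 — 66 ha to go.
Site-3 (30): use full 19 — 47 ha to go.
Take 22 from Site-7 at 85 — need 25 more.
Site-25 at 110: take all 17 ha — 8 still needed.
Site-L at 125: take 8 of its 15 — requirement met.
Cost = 14×25 + 19×30 + 22×85 + 17×110 + 8×125 = 5660.

5660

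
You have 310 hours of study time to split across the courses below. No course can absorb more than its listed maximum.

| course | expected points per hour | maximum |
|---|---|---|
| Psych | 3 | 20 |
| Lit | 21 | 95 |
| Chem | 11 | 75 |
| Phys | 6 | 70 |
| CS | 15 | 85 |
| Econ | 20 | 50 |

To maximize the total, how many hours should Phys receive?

5

Order the courses by expected points per hour: Lit 21 > Econ 20 > CS 15 > Chem 11 > Phys 6 > Psych 3.
Give Lit 95 to hit its cap of 95 ; 215 left.
Give Econ 50 to hit its cap of 50 ; 165 left.
CS: +85 to 85 (cap) ; 80 left.
Chem: +75 to 75 (cap) ; 5 left.
Phys has room for 70 but only 5 remain, so it gets 5.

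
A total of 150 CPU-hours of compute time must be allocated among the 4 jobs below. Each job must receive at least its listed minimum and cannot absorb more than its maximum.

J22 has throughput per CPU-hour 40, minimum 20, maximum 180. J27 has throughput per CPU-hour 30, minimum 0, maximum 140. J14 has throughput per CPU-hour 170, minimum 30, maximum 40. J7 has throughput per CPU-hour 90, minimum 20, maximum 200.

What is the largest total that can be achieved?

Meeting every minimum uses 20+0+30+20 = 70 CPU-hours, leaving 80.
Highest throughput per CPU-hour first: J14 170 > J7 90 > J22 40 > J27 30.
J14: +10 to 40 (cap) — 70 left.
J7: +70 (room for 180) → 90. Pool exhausted.
Total = 40×20 + 170×40 + 90×90 = 15700.

15700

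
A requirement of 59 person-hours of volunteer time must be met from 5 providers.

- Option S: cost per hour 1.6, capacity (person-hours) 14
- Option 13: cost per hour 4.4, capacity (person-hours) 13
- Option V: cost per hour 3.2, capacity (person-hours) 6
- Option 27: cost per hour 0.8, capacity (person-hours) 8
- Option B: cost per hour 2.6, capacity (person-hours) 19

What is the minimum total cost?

150.2

Use providers in increasing cost order.
Option 27 at 0.8: take all 8 person-hours — 51 still needed.
Option S (1.6): use full 14 — 37 person-hours to go.
Option B (2.6): use full 19 — 18 person-hours to go.
Option V at 3.2: take all 6 person-hours — 12 still needed.
Option 13 (4.4): take the remaining 12 — done.
Cost = 8×0.8 + 14×1.6 + 19×2.6 + 6×3.2 + 12×4.4 = 150.2.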